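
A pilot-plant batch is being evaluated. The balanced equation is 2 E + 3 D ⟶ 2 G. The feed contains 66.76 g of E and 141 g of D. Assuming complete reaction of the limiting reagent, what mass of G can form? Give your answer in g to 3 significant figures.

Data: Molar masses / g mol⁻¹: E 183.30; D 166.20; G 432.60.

n(E) = 66.76 / 183.30 = 0.3642 mol
n(D) = 141.0 / 166.20 = 0.8484 mol
n/ν for E = 0.3642/2 = 0.1821
n/ν for D = 0.8484/3 = 0.2828
Smallest n/ν is E → limiting reagent.
n(G) = (2/2) × 0.3642 = 0.3642 mol
mass = 0.3642 × 432.60 = 157.6 g

158 g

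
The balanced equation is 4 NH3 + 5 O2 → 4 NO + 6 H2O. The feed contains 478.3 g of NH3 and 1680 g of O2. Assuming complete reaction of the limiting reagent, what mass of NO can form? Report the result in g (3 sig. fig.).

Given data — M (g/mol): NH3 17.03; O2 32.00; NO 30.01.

n(NH3) = 478.3 / 17.03 = 28.09 mol
n(O2) = 1680 / 32.00 = 52.50 mol
n/ν → NH3: 7.023, O2: 10.50; NH3 is limiting.
n(NO) = (4/4) × 28.09 = 28.09 mol
mass = 28.09 × 30.01 = 843.0 g

843 g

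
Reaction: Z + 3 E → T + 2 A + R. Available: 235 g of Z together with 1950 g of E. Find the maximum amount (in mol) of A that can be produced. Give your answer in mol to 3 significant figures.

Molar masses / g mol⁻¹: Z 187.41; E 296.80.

n(Z) = 235.0 / 187.41 = 1.254 mol
n(E) = 1950 / 296.80 = 6.570 mol
n/ν for Z = 1.254/1 = 1.254
n/ν for E = 6.570/3 = 2.190
Smallest n/ν is Z → limiting reagent.
n(A) = (2/1) × 1.254 = 2.508 mol

2.51 mol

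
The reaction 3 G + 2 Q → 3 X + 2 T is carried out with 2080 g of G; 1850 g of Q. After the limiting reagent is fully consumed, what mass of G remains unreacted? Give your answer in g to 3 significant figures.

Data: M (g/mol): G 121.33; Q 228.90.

n(G) = 2080 / 121.33 = 17.14 mol
n(Q) = 1850 / 228.90 = 8.082 mol
n/ν for G = 17.14/3 = 5.713
n/ν for Q = 8.082/2 = 4.041
Smallest n/ν is Q → limiting reagent.
G consumed = (3/2) × 8.082 = 12.12 mol
G remaining = 17.14 − 12.12 = 5.020 mol
mass = 5.020 × 121.33 = 609.1 g

609 g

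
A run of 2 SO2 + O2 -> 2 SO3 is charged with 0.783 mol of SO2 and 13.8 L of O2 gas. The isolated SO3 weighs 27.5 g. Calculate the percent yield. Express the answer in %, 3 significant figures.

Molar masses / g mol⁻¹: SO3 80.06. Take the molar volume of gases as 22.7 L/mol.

n(SO2) = 0.7830 mol
n(O2) = 13.80 / 22.7 = 0.6079 mol
n/ν for SO2 = 0.7830/2 = 0.3915
n/ν for O2 = 0.6079/1 = 0.6079
Smallest n/ν is SO2 → limiting reagent.
theoretical n(SO3) = (2/2) × 0.7830 = 0.7830 mol → 62.69 g
% yield = 27.5 / 62.69 × 100 = 43.87 %

43.9 %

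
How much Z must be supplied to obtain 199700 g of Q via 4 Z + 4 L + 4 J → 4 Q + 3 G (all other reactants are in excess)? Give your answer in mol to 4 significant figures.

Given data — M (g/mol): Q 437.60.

n(Q) = 199700 / 437.60 = 456.4 mol
n(Z) = (4/4) × 456.4 = 456.4 mol

456.4 mol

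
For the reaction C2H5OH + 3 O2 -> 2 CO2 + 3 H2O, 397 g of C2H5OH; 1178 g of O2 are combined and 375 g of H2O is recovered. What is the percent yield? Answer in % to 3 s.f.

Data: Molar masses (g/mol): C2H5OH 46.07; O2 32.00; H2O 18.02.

80.5 %

n(C2H5OH) = 397.0 / 46.07 = 8.617 mol
n(O2) = 1178 / 32.00 = 36.81 mol
n/ν → C2H5OH: 8.617, O2: 12.27; C2H5OH is limiting.
theoretical n(H2O) = (3/1) × 8.617 = 25.85 mol → 465.8 g
% yield = 375 / 465.8 × 100 = 80.51 %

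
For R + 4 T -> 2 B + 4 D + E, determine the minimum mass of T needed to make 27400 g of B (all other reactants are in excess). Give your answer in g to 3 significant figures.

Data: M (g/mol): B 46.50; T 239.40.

n(B) = 27400 / 46.50 = 589.2 mol
n(T) = (4/2) × 589.2 = 1178 mol
mass = 1178 × 239.40 = 282000 g

282000 g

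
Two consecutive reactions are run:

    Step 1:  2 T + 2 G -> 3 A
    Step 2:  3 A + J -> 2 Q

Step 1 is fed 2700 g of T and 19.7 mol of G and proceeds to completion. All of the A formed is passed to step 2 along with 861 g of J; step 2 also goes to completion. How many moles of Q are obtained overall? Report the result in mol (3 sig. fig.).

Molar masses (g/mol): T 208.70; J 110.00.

Step 1:
n(T) = 2700 / 208.70 = 12.94 mol
n(G) = 19.70 mol
n/ν for T = 12.94/2 = 6.470
n/ν for G = 19.70/2 = 9.850
Smallest n/ν is T → limiting reagent.
n(A) produced = (3/2) × 12.94 = 19.41 mol
Step 2:
n(A) available = 19.41 mol
n(J) = 861.0 / 110.00 = 7.827 mol
n/ν for A = 19.41/3 = 6.470
n/ν for J = 7.827/1 = 7.827
Smallest n/ν is A → limiting reagent.
n(Q) = (2/3) × 19.41 = 12.94 mol

12.9 mol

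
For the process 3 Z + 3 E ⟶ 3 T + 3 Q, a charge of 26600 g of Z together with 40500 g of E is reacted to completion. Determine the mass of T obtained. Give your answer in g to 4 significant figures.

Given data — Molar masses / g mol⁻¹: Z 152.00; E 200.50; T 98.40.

17220 g

n(Z) = 26600 / 152.00 = 175.0 mol
n(E) = 40500 / 200.50 = 202.0 mol
n/ν for Z = 175.0/3 = 58.33
n/ν for E = 202.0/3 = 67.33
Smallest n/ν is Z → limiting reagent.
n(T) = (3/3) × 175.0 = 175.0 mol
mass = 175.0 × 98.40 = 17220 g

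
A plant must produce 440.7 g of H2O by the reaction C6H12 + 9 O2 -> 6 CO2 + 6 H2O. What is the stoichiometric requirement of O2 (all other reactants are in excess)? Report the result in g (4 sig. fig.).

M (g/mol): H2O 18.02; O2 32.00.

n(H2O) = 440.7 / 18.02 = 24.46 mol
n(O2) = (9/6) × 24.46 = 36.69 mol
mass = 36.69 × 32.00 = 1174 g

1174 g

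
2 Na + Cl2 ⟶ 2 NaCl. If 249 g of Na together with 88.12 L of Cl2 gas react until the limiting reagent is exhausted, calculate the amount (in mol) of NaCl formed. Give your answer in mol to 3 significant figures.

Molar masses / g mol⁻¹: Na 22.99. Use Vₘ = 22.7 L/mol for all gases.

n(Na) = 249.0 / 22.99 = 10.83 mol
n(Cl2) = 88.12 / 22.7 = 3.882 mol
n/ν for Na = 10.83/2 = 5.415
n/ν for Cl2 = 3.882/1 = 3.882
Smallest n/ν is Cl2 → limiting reagent.
n(NaCl) = (2/1) × 3.882 = 7.764 mol

7.76 mol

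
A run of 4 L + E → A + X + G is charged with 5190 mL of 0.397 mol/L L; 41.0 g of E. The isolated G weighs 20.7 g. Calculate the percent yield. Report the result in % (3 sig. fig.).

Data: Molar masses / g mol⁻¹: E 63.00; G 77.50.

n(L) = 0.397 × 5190/1000 = 2.060 mol
n(E) = 41.00 / 63.00 = 0.6508 mol
n/ν → L: 0.5150, E: 0.6508; L is limiting.
theoretical n(G) = (1/4) × 2.060 = 0.5150 mol → 39.91 g
% yield = 20.7 / 39.91 × 100 = 51.87 %

51.9 %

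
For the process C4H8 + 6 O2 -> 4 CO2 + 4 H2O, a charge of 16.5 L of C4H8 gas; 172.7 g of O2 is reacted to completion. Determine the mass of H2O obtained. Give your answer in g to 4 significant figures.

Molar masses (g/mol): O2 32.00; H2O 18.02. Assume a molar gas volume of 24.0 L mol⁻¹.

n(C4H8) = 16.50 / 24.0 = 0.6875 mol
n(O2) = 172.7 / 32.00 = 5.397 mol
n/ν for C4H8 = 0.6875/1 = 0.6875
n/ν for O2 = 5.397/6 = 0.8995
Smallest n/ν is C4H8 → limiting reagent.
n(H2O) = (4/1) × 0.6875 = 2.750 mol
mass = 2.750 × 18.02 = 49.56 g

49.56 g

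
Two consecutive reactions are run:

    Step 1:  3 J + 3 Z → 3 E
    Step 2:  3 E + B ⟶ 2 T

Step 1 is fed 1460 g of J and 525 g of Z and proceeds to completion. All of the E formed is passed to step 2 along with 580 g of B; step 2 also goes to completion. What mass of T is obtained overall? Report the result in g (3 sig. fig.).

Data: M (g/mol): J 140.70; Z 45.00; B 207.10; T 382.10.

Step 1:
n(J) = 1460 / 140.70 = 10.38 mol
n(Z) = 525.0 / 45.00 = 11.67 mol
n/ν → J: 3.460, Z: 3.890; J is limiting.
n(E) produced = (3/3) × 10.38 = 10.38 mol
Step 2:
n(E) available = 10.38 mol
n(B) = 580.0 / 207.10 = 2.801 mol
n/ν → E: 3.460, B: 2.801; B is limiting.
n(T) = (2/1) × 2.801 = 5.602 mol
mass = 5.602 × 382.10 = 2141 g

2140 g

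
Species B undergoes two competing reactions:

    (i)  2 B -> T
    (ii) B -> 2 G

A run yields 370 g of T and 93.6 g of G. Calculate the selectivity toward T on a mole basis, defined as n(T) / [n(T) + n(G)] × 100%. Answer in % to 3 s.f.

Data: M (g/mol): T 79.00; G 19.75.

n(T) = 370 / 79.00 = 4.684 mol
n(G) = 93.6 / 19.75 = 4.739 mol
selectivity = 4.684/(4.684+4.739) × 100 = 49.71 %

49.7 %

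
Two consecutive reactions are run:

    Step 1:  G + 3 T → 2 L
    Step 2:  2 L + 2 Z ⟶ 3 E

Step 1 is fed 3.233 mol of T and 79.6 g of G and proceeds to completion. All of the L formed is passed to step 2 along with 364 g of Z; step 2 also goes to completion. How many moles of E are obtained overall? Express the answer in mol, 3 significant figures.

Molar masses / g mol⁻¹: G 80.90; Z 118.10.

Step 1:
n(T) = 3.233 mol
n(G) = 79.60 / 80.90 = 0.9839 mol
n/ν for T = 3.233/3 = 1.078
n/ν for G = 0.9839/1 = 0.9839
Smallest n/ν is G → limiting reagent.
n(L) produced = (2/1) × 0.9839 = 1.968 mol
Step 2:
n(L) available = 1.968 mol
n(Z) = 364.0 / 118.10 = 3.082 mol
n/ν for L = 1.968/2 = 0.9840
n/ν for Z = 3.082/2 = 1.541
Smallest n/ν is L → limiting reagent.
n(E) = (3/2) × 1.968 = 2.952 mol

2.95 mol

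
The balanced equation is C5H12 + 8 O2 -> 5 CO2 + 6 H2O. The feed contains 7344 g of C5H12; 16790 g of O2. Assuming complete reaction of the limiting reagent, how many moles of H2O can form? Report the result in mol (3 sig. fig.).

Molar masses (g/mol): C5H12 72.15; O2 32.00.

394 mol

n(C5H12) = 7344 / 72.15 = 101.8 mol
n(O2) = 16790 / 32.00 = 524.7 mol
n/ν → C5H12: 101.8, O2: 65.59; O2 is limiting.
n(H2O) = (6/8) × 524.7 = 393.5 mol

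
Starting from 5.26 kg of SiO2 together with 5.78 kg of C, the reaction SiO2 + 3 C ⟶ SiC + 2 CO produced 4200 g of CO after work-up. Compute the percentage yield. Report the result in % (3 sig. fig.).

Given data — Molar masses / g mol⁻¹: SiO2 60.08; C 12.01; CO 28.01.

85.6 %

n(SiO2) = 5.260×1000 / 60.08 = 87.55 mol
n(C) = 5.780×1000 / 12.01 = 481.3 mol
n/ν for SiO2 = 87.55/1 = 87.55
n/ν for C = 481.3/3 = 160.4
Smallest n/ν is SiO2 → limiting reagent.
theoretical n(CO) = (2/1) × 87.55 = 175.1 mol → 4905 g
% yield = 4200 / 4905 × 100 = 85.63 %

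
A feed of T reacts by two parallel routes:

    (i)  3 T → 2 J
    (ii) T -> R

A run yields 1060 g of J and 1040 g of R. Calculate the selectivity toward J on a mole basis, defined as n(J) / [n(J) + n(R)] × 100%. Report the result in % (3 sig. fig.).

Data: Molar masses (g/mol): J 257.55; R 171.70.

n(J) = 1060 / 257.55 = 4.116 mol
n(R) = 1040 / 171.70 = 6.057 mol
selectivity = 4.116/(4.116+6.057) × 100 = 40.46 %

40.5 %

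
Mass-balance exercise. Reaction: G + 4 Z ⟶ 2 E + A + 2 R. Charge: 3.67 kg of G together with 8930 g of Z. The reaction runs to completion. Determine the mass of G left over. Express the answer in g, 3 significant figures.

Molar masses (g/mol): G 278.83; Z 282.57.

1470 g

n(G) = 3.670×1000 / 278.83 = 13.16 mol
n(Z) = 8930 / 282.57 = 31.60 mol
n/ν → G: 13.16, Z: 7.900; Z is limiting.
G consumed = (1/4) × 31.60 = 7.900 mol
G remaining = 13.16 − 7.900 = 5.260 mol
mass = 5.260 × 278.83 = 1467 g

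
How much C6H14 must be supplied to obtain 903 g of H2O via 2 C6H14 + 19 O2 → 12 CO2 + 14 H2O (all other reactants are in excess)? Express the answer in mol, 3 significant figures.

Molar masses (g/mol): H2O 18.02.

7.16 mol

n(H2O) = 903 / 18.02 = 50.11 mol
n(C6H14) = (2/14) × 50.11 = 7.159 mol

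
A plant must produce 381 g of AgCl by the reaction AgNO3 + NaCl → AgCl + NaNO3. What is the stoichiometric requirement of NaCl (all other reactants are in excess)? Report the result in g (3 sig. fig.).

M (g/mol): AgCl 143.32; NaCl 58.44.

155 g

n(AgCl) = 381 / 143.32 = 2.658 mol
n(NaCl) = (1/1) × 2.658 = 2.658 mol
mass = 2.658 × 58.44 = 155.3 g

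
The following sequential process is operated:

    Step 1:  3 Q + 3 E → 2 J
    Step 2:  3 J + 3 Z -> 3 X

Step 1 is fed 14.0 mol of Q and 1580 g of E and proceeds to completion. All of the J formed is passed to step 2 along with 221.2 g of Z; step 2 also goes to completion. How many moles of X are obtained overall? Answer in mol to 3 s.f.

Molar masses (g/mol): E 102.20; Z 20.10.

9.33 mol

Step 1:
n(Q) = 14.00 mol
n(E) = 1580 / 102.20 = 15.46 mol
n/ν → Q: 4.667, E: 5.153; Q is limiting.
n(J) produced = (2/3) × 14.00 = 9.333 mol
Step 2:
n(J) available = 9.333 mol
n(Z) = 221.2 / 20.10 = 11.00 mol
n/ν → J: 3.111, Z: 3.667; J is limiting.
n(X) = (3/3) × 9.333 = 9.333 mol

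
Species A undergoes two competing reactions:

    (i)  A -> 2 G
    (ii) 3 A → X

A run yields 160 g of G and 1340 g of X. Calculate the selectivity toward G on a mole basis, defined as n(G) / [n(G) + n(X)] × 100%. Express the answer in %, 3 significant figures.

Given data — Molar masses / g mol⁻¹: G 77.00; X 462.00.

n(G) = 160 / 77.00 = 2.078 mol
n(X) = 1340 / 462.00 = 2.900 mol
selectivity = 2.078/(2.078+2.900) × 100 = 41.74 %

41.7 %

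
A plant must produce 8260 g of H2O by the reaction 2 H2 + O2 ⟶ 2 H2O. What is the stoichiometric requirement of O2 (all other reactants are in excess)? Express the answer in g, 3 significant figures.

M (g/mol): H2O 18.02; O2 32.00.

n(H2O) = 8260 / 18.02 = 458.4 mol
n(O2) = (1/2) × 458.4 = 229.2 mol
mass = 229.2 × 32.00 = 7334 g

7330 g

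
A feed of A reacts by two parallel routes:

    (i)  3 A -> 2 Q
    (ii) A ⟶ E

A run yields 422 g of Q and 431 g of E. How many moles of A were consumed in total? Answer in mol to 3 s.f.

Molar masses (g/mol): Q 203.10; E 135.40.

6.30 mol

n(Q) = 422 / 203.10 = 2.078 mol
n(E) = 431 / 135.40 = 3.183 mol
n(A) via (i) = (3/2)×2.078 = 3.117 mol
n(A) via (ii) = (1/1)×3.183 = 3.183 mol
total n(A) = 3.117 + 3.183 = 6.300 mol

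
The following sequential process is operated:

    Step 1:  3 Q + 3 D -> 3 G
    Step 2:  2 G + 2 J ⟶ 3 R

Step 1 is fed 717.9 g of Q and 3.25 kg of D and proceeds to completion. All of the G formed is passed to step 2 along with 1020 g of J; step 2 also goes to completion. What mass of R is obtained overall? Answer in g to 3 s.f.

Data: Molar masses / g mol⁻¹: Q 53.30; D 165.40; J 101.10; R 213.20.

3230 g

Step 1:
n(Q) = 717.9 / 53.30 = 13.47 mol
n(D) = 3.250×1000 / 165.40 = 19.65 mol
n/ν for Q = 13.47/3 = 4.490
n/ν for D = 19.65/3 = 6.550
Smallest n/ν is Q → limiting reagent.
n(G) produced = (3/3) × 13.47 = 13.47 mol
Step 2:
n(G) available = 13.47 mol
n(J) = 1020 / 101.10 = 10.09 mol
n/ν for G = 13.47/2 = 6.735
n/ν for J = 10.09/2 = 5.045
Smallest n/ν is J → limiting reagent.
n(R) = (3/2) × 10.09 = 15.14 mol
mass = 15.14 × 213.20 = 3228 g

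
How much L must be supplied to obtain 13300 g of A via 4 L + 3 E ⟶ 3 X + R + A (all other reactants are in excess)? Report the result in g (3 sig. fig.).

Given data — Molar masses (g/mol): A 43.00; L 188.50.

233000 g

n(A) = 13300 / 43.00 = 309.3 mol
n(L) = (4/1) × 309.3 = 1237 mol
mass = 1237 × 188.50 = 233200 g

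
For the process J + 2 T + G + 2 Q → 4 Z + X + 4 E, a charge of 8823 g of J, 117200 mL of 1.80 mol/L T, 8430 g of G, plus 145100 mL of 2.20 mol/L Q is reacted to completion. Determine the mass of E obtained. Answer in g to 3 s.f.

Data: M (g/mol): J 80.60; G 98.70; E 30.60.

10500 g

n(J) = 8823 / 80.60 = 109.5 mol
n(T) = 1.80 × 117200/1000 = 211.0 mol
n(G) = 8430 / 98.70 = 85.41 mol
n(Q) = 2.20 × 145100/1000 = 319.2 mol
n/ν → J: 109.5, T: 105.5, G: 85.41, Q: 159.6; G is limiting.
n(E) = (4/1) × 85.41 = 341.6 mol
mass = 341.6 × 30.60 = 10450 g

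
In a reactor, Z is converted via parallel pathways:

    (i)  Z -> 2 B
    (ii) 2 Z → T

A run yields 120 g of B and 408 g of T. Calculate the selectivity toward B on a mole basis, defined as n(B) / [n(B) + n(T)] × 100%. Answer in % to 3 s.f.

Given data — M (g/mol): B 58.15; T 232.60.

54.1 %

n(B) = 120 / 58.15 = 2.064 mol
n(T) = 408 / 232.60 = 1.754 mol
selectivity = 2.064/(2.064+1.754) × 100 = 54.06 %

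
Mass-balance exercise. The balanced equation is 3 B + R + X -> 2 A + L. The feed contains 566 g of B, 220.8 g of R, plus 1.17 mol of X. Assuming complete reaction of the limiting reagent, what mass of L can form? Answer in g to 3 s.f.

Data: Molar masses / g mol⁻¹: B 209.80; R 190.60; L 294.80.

n(B) = 566.0 / 209.80 = 2.698 mol
n(R) = 220.8 / 190.60 = 1.158 mol
n(X) = 1.170 mol
n/ν for B = 2.698/3 = 0.8993
n/ν for R = 1.158/1 = 1.158
n/ν for X = 1.170/1 = 1.170
Smallest n/ν is B → limiting reagent.
n(L) = (1/3) × 2.698 = 0.8993 mol
mass = 0.8993 × 294.80 = 265.1 g

265 g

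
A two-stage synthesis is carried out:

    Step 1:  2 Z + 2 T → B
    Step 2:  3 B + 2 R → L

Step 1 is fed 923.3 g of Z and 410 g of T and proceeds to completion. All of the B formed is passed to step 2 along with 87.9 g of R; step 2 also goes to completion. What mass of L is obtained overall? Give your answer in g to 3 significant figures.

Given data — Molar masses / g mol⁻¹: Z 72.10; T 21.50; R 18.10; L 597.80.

1280 g

Step 1:
n(Z) = 923.3 / 72.10 = 12.81 mol
n(T) = 410.0 / 21.50 = 19.07 mol
n/ν for Z = 12.81/2 = 6.405
n/ν for T = 19.07/2 = 9.535
Smallest n/ν is Z → limiting reagent.
n(B) produced = (1/2) × 12.81 = 6.405 mol
Step 2:
n(B) available = 6.405 mol
n(R) = 87.90 / 18.10 = 4.856 mol
n/ν for B = 6.405/3 = 2.135
n/ν for R = 4.856/2 = 2.428
Smallest n/ν is B → limiting reagent.
n(L) = (1/3) × 6.405 = 2.135 mol
mass = 2.135 × 597.80 = 1276 g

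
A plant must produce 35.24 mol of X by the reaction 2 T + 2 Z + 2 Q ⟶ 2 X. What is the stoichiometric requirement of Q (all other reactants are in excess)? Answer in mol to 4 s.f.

n(X) = 35.24 mol
n(Q) = (2/2) × 35.24 = 35.24 mol

35.24 mol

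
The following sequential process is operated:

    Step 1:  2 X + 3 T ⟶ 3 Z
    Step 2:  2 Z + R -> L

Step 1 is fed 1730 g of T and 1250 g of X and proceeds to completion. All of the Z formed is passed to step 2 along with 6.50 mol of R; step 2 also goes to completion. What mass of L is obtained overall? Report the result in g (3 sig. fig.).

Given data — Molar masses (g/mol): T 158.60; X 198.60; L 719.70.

Step 1:
n(T) = 1730 / 158.60 = 10.91 mol
n(X) = 1250 / 198.60 = 6.294 mol
n/ν for T = 10.91/3 = 3.637
n/ν for X = 6.294/2 = 3.147
Smallest n/ν is X → limiting reagent.
n(Z) produced = (3/2) × 6.294 = 9.441 mol
Step 2:
n(Z) available = 9.441 mol
n(R) = 6.500 mol
n/ν for Z = 9.441/2 = 4.721
n/ν for R = 6.500/1 = 6.500
Smallest n/ν is Z → limiting reagent.
n(L) = (1/2) × 9.441 = 4.721 mol
mass = 4.721 × 719.70 = 3398 g

3400 g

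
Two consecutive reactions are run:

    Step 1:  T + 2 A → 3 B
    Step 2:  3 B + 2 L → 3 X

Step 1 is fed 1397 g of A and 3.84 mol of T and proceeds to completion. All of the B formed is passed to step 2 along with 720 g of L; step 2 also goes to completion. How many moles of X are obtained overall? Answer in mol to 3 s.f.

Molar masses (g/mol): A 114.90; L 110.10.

Step 1:
n(A) = 1397 / 114.90 = 12.16 mol
n(T) = 3.840 mol
n/ν for A = 12.16/2 = 6.080
n/ν for T = 3.840/1 = 3.840
Smallest n/ν is T → limiting reagent.
n(B) produced = (3/1) × 3.840 = 11.52 mol
Step 2:
n(B) available = 11.52 mol
n(L) = 720.0 / 110.10 = 6.540 mol
n/ν for B = 11.52/3 = 3.840
n/ν for L = 6.540/2 = 3.270
Smallest n/ν is L → limiting reagent.
n(X) = (3/2) × 6.540 = 9.810 mol

9.81 mol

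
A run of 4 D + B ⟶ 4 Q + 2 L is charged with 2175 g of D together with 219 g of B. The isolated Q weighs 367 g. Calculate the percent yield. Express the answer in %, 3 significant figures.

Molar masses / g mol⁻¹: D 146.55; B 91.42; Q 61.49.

62.3 %

n(D) = 2175 / 146.55 = 14.84 mol
n(B) = 219.0 / 91.42 = 2.396 mol
n/ν for D = 14.84/4 = 3.710
n/ν for B = 2.396/1 = 2.396
Smallest n/ν is B → limiting reagent.
theoretical n(Q) = (4/1) × 2.396 = 9.584 mol → 589.3 g
% yield = 367 / 589.3 × 100 = 62.28 %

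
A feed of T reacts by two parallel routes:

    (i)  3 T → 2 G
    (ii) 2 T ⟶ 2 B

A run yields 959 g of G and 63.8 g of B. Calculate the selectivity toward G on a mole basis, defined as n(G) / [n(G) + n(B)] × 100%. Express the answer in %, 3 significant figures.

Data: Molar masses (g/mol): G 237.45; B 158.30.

90.9 %

n(G) = 959 / 237.45 = 4.039 mol
n(B) = 63.8 / 158.30 = 0.4030 mol
selectivity = 4.039/(4.039+0.4030) × 100 = 90.93 %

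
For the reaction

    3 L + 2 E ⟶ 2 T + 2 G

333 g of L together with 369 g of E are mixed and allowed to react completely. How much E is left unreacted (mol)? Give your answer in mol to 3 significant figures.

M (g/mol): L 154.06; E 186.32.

0.539 mol

n(L) = 333.0 / 154.06 = 2.161 mol
n(E) = 369.0 / 186.32 = 1.980 mol
n/ν for L = 2.161/3 = 0.7203
n/ν for E = 1.980/2 = 0.9900
Smallest n/ν is L → limiting reagent.
E consumed = (2/3) × 2.161 = 1.441 mol
E remaining = 1.980 − 1.441 = 0.5390 mol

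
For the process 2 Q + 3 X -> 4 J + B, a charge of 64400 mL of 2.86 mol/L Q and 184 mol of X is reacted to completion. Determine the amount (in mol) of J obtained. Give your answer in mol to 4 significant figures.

n(Q) = 2.86 × 64400/1000 = 184.2 mol
n(X) = 184.0 mol
n/ν for Q = 184.2/2 = 92.10
n/ν for X = 184.0/3 = 61.33
Smallest n/ν is X → limiting reagent.
n(J) = (4/3) × 184.0 = 245.3 mol

245.3 mol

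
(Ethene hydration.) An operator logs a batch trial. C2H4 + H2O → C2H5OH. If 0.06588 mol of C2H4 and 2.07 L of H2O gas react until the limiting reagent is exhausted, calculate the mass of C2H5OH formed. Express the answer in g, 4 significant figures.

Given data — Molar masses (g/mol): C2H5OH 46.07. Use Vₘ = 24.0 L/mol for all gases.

n(C2H4) = 0.06588 mol
n(H2O) = 2.070 / 24.0 = 0.08625 mol
n/ν for C2H4 = 0.06588/1 = 0.06588
n/ν for H2O = 0.08625/1 = 0.08625
Smallest n/ν is C2H4 → limiting reagent.
n(C2H5OH) = (1/1) × 0.06588 = 0.06588 mol
mass = 0.06588 × 46.07 = 3.035 g

3.035 g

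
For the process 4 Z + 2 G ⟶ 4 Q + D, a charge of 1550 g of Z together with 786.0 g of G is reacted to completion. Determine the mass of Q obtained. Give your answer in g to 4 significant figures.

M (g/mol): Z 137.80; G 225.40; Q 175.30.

1223 g

n(Z) = 1550 / 137.80 = 11.25 mol
n(G) = 786.0 / 225.40 = 3.487 mol
n/ν for Z = 11.25/4 = 2.813
n/ν for G = 3.487/2 = 1.744
Smallest n/ν is G → limiting reagent.
n(Q) = (4/2) × 3.487 = 6.974 mol
mass = 6.974 × 175.30 = 1223 g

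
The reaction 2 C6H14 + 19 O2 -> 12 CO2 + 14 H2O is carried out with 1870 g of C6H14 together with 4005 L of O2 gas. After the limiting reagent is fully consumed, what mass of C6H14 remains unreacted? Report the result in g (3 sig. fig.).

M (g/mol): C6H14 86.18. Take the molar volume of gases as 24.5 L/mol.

n(C6H14) = 1870 / 86.18 = 21.70 mol
n(O2) = 4005 / 24.5 = 163.5 mol
n/ν → C6H14: 10.85, O2: 8.605; O2 is limiting.
C6H14 consumed = (2/19) × 163.5 = 17.21 mol
C6H14 remaining = 21.70 − 17.21 = 4.490 mol
mass = 4.490 × 86.18 = 386.9 g

387 g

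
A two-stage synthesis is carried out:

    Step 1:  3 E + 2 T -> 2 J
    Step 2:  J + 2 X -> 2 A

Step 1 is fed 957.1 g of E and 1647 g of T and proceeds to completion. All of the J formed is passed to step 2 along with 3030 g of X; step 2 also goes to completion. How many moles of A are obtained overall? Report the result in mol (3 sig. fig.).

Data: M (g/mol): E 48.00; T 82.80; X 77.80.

26.6 mol

Step 1:
n(E) = 957.1 / 48.00 = 19.94 mol
n(T) = 1647 / 82.80 = 19.89 mol
n/ν for E = 19.94/3 = 6.647
n/ν for T = 19.89/2 = 9.945
Smallest n/ν is E → limiting reagent.
n(J) produced = (2/3) × 19.94 = 13.29 mol
Step 2:
n(J) available = 13.29 mol
n(X) = 3030 / 77.80 = 38.95 mol
n/ν for J = 13.29/1 = 13.29
n/ν for X = 38.95/2 = 19.48
Smallest n/ν is J → limiting reagent.
n(A) = (2/1) × 13.29 = 26.58 mol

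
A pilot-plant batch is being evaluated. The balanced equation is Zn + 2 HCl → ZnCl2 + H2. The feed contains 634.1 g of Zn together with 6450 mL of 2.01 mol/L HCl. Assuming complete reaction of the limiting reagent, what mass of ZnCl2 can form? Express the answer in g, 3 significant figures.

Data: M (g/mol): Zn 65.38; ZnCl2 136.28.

883 g

n(Zn) = 634.1 / 65.38 = 9.699 mol
n(HCl) = 2.01 × 6450/1000 = 12.96 mol
n/ν → Zn: 9.699, HCl: 6.480; HCl is limiting.
n(ZnCl2) = (1/2) × 12.96 = 6.480 mol
mass = 6.480 × 136.28 = 883.1 g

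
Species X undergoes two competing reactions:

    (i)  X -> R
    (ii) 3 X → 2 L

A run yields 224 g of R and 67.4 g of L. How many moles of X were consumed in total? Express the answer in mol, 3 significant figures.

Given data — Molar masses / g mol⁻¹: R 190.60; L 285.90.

n(R) = 224 / 190.60 = 1.175 mol
n(L) = 67.4 / 285.90 = 0.2357 mol
n(X) via (i) = (1/1)×1.175 = 1.175 mol
n(X) via (ii) = (3/2)×0.2357 = 0.3536 mol
total n(X) = 1.175 + 0.3536 = 1.529 mol

1.53 mol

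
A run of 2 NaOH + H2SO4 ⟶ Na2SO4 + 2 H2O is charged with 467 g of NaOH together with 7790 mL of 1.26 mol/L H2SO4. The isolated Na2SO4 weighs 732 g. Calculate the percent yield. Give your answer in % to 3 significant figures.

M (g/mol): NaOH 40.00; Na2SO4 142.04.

88.3 %

n(NaOH) = 467.0 / 40.00 = 11.68 mol
n(H2SO4) = 1.26 × 7790/1000 = 9.815 mol
n/ν → NaOH: 5.840, H2SO4: 9.815; NaOH is limiting.
theoretical n(Na2SO4) = (1/2) × 11.68 = 5.840 mol → 829.5 g
% yield = 732 / 829.5 × 100 = 88.25 %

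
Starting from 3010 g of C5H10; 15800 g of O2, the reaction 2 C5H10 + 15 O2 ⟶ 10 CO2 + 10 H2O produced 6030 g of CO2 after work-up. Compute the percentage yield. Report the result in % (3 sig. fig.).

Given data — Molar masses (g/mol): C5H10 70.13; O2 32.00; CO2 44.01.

n(C5H10) = 3010 / 70.13 = 42.92 mol
n(O2) = 15800 / 32.00 = 493.8 mol
n/ν for C5H10 = 42.92/2 = 21.46
n/ν for O2 = 493.8/15 = 32.92
Smallest n/ν is C5H10 → limiting reagent.
theoretical n(CO2) = (10/2) × 42.92 = 214.6 mol → 9445 g
% yield = 6030 / 9445 × 100 = 63.84 %

63.8 %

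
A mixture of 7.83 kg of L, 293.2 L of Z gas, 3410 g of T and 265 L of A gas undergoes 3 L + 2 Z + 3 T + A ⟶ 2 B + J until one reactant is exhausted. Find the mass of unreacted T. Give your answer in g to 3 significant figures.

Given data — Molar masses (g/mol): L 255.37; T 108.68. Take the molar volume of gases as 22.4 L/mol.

n(L) = 7.830×1000 / 255.37 = 30.66 mol
n(Z) = 293.2 / 22.4 = 13.09 mol
n(T) = 3410 / 108.68 = 31.38 mol
n(A) = 265.0 / 22.4 = 11.83 mol
n/ν for L = 30.66/3 = 10.22
n/ν for Z = 13.09/2 = 6.545
n/ν for T = 31.38/3 = 10.46
n/ν for A = 11.83/1 = 11.83
Smallest n/ν is Z → limiting reagent.
T consumed = (3/2) × 13.09 = 19.64 mol
T remaining = 31.38 − 19.64 = 11.74 mol
mass = 11.74 × 108.68 = 1276 g

1280 g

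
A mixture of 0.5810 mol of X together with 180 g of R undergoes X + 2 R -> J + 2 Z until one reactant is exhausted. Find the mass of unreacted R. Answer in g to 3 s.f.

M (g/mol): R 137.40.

20.3 g

n(X) = 0.5810 mol
n(R) = 180.0 / 137.40 = 1.310 mol
n/ν for X = 0.5810/1 = 0.5810
n/ν for R = 1.310/2 = 0.6550
Smallest n/ν is X → limiting reagent.
R consumed = (2/1) × 0.5810 = 1.162 mol
R remaining = 1.310 − 1.162 = 0.1480 mol
mass = 0.1480 × 137.40 = 20.34 g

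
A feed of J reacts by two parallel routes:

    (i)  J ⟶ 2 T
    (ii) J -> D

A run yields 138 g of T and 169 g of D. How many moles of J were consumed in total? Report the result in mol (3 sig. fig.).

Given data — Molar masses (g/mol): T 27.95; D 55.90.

n(T) = 138 / 27.95 = 4.937 mol
n(D) = 169 / 55.90 = 3.023 mol
n(J) via (i) = (1/2)×4.937 = 2.469 mol
n(J) via (ii) = (1/1)×3.023 = 3.023 mol
total n(J) = 2.469 + 3.023 = 5.492 mol

5.49 mol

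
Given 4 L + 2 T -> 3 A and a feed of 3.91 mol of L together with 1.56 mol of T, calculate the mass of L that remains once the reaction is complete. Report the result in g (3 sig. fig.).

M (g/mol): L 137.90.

n(L) = 3.910 mol
n(T) = 1.560 mol
n/ν → L: 0.9775, T: 0.7800; T is limiting.
L consumed = (4/2) × 1.560 = 3.120 mol
L remaining = 3.910 − 3.120 = 0.7900 mol
mass = 0.7900 × 137.90 = 108.9 g

109 g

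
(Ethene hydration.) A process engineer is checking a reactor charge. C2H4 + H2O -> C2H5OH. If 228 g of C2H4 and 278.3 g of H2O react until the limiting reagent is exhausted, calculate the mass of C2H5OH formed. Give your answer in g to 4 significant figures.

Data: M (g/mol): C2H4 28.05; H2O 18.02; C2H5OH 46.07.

374.5 g

n(C2H4) = 228.0 / 28.05 = 8.128 mol
n(H2O) = 278.3 / 18.02 = 15.44 mol
n/ν for C2H4 = 8.128/1 = 8.128
n/ν for H2O = 15.44/1 = 15.44
Smallest n/ν is C2H4 → limiting reagent.
n(C2H5OH) = (1/1) × 8.128 = 8.128 mol
mass = 8.128 × 46.07 = 374.5 g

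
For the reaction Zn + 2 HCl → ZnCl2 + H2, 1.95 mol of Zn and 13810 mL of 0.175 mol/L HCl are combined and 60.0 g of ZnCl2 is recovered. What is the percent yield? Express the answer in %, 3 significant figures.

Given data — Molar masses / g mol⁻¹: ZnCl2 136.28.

n(Zn) = 1.950 mol
n(HCl) = 0.175 × 13810/1000 = 2.417 mol
n/ν for Zn = 1.950/1 = 1.950
n/ν for HCl = 2.417/2 = 1.209
Smallest n/ν is HCl → limiting reagent.
theoretical n(ZnCl2) = (1/2) × 2.417 = 1.209 mol → 164.8 g
% yield = 60.0 / 164.8 × 100 = 36.41 %

36.4 %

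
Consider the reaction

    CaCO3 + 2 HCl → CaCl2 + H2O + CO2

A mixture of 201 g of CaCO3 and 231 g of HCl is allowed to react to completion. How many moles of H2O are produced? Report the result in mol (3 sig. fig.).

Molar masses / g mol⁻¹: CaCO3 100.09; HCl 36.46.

2.01 mol

n(CaCO3) = 201.0 / 100.09 = 2.008 mol
n(HCl) = 231.0 / 36.46 = 6.336 mol
n/ν for CaCO3 = 2.008/1 = 2.008
n/ν for HCl = 6.336/2 = 3.168
Smallest n/ν is CaCO3 → limiting reagent.
n(H2O) = (1/1) × 2.008 = 2.008 mol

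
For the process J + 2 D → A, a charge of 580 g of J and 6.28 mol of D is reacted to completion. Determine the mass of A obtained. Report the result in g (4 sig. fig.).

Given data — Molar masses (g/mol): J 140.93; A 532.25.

1671 g

n(J) = 580.0 / 140.93 = 4.116 mol
n(D) = 6.280 mol
n/ν for J = 4.116/1 = 4.116
n/ν for D = 6.280/2 = 3.140
Smallest n/ν is D → limiting reagent.
n(A) = (1/2) × 6.280 = 3.140 mol
mass = 3.140 × 532.25 = 1671 g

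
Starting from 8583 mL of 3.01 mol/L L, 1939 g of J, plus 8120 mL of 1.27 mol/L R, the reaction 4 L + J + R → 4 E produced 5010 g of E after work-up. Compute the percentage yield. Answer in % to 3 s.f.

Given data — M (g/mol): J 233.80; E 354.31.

54.7 %

n(L) = 3.01 × 8583/1000 = 25.83 mol
n(J) = 1939 / 233.80 = 8.293 mol
n(R) = 1.27 × 8120/1000 = 10.31 mol
n/ν for L = 25.83/4 = 6.458
n/ν for J = 8.293/1 = 8.293
n/ν for R = 10.31/1 = 10.31
Smallest n/ν is L → limiting reagent.
theoretical n(E) = (4/4) × 25.83 = 25.83 mol → 9152 g
% yield = 5010 / 9152 × 100 = 54.74 %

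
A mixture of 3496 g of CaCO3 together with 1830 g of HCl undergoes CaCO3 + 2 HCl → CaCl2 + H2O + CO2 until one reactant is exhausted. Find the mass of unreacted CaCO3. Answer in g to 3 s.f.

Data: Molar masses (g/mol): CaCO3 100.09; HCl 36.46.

984 g

n(CaCO3) = 3496 / 100.09 = 34.93 mol
n(HCl) = 1830 / 36.46 = 50.19 mol
n/ν for CaCO3 = 34.93/1 = 34.93
n/ν for HCl = 50.19/2 = 25.10
Smallest n/ν is HCl → limiting reagent.
CaCO3 consumed = (1/2) × 50.19 = 25.10 mol
CaCO3 remaining = 34.93 − 25.10 = 9.830 mol
mass = 9.830 × 100.09 = 983.9 g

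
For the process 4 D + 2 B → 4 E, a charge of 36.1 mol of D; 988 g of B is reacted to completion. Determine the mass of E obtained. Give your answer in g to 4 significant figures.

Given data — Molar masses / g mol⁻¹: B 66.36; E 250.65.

7464 g

n(D) = 36.10 mol
n(B) = 988.0 / 66.36 = 14.89 mol
n/ν → D: 9.025, B: 7.445; B is limiting.
n(E) = (4/2) × 14.89 = 29.78 mol
mass = 29.78 × 250.65 = 7464 g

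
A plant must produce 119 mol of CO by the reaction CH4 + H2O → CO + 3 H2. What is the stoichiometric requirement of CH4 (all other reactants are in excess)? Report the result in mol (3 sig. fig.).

119 mol

n(CO) = 119.0 mol
n(CH4) = (1/1) × 119.0 = 119.0 mol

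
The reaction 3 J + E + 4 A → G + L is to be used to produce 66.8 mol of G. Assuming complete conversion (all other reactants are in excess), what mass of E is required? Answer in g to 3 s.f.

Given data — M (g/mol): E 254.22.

n(G) = 66.80 mol
n(E) = (1/1) × 66.80 = 66.80 mol
mass = 66.80 × 254.22 = 16980 g

17000 g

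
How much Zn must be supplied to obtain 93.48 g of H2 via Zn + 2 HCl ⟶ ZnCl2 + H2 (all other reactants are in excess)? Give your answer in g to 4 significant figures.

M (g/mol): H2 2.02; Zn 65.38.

3026 g

n(H2) = 93.48 / 2.02 = 46.28 mol
n(Zn) = (1/1) × 46.28 = 46.28 mol
mass = 46.28 × 65.38 = 3026 g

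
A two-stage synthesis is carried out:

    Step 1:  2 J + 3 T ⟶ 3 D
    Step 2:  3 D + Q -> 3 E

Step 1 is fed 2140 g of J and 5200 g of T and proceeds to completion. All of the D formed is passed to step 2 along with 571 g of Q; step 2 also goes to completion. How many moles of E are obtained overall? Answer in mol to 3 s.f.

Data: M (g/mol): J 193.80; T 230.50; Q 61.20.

Step 1:
n(J) = 2140 / 193.80 = 11.04 mol
n(T) = 5200 / 230.50 = 22.56 mol
n/ν → J: 5.520, T: 7.520; J is limiting.
n(D) produced = (3/2) × 11.04 = 16.56 mol
Step 2:
n(D) available = 16.56 mol
n(Q) = 571.0 / 61.20 = 9.330 mol
n/ν → D: 5.520, Q: 9.330; D is limiting.
n(E) = (3/3) × 16.56 = 16.56 mol

16.6 mol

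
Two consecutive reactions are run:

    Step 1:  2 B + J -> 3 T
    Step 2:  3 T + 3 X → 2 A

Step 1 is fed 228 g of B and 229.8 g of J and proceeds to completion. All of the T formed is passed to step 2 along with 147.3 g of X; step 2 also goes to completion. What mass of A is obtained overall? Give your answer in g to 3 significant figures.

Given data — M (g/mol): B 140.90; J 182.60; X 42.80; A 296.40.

480 g

Step 1:
n(B) = 228.0 / 140.90 = 1.618 mol
n(J) = 229.8 / 182.60 = 1.258 mol
n/ν → B: 0.8090, J: 1.258; B is limiting.
n(T) produced = (3/2) × 1.618 = 2.427 mol
Step 2:
n(T) available = 2.427 mol
n(X) = 147.3 / 42.80 = 3.442 mol
n/ν → T: 0.8090, X: 1.147; T is limiting.
n(A) = (2/3) × 2.427 = 1.618 mol
mass = 1.618 × 296.40 = 479.6 g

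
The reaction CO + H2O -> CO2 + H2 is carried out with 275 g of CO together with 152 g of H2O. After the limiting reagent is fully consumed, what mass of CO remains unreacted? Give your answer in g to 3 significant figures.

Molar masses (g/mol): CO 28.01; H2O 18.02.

n(CO) = 275.0 / 28.01 = 9.818 mol
n(H2O) = 152.0 / 18.02 = 8.435 mol
n/ν → CO: 9.818, H2O: 8.435; H2O is limiting.
CO consumed = (1/1) × 8.435 = 8.435 mol
CO remaining = 9.818 − 8.435 = 1.383 mol
mass = 1.383 × 28.01 = 38.74 g

38.7 g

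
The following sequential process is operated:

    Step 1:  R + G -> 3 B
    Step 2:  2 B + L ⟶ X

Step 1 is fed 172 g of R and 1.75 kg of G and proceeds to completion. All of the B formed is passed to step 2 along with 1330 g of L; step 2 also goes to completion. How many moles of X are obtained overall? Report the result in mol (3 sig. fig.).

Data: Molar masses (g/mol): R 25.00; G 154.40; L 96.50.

10.3 mol

Step 1:
n(R) = 172.0 / 25.00 = 6.880 mol
n(G) = 1.750×1000 / 154.40 = 11.33 mol
n/ν → R: 6.880, G: 11.33; R is limiting.
n(B) produced = (3/1) × 6.880 = 20.64 mol
Step 2:
n(B) available = 20.64 mol
n(L) = 1330 / 96.50 = 13.78 mol
n/ν → B: 10.32, L: 13.78; B is limiting.
n(X) = (1/2) × 20.64 = 10.32 mol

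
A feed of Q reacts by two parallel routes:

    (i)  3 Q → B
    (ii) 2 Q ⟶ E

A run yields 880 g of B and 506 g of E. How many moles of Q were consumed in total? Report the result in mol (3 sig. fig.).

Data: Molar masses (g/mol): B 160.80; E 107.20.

n(B) = 880 / 160.80 = 5.473 mol
n(E) = 506 / 107.20 = 4.720 mol
n(Q) via (i) = (3/1)×5.473 = 16.42 mol
n(Q) via (ii) = (2/1)×4.720 = 9.440 mol
total n(Q) = 16.42 + 9.440 = 25.86 mol

25.9 mol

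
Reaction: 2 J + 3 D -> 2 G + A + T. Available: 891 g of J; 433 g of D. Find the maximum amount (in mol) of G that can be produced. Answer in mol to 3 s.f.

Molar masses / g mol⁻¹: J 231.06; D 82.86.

n(J) = 891.0 / 231.06 = 3.856 mol
n(D) = 433.0 / 82.86 = 5.226 mol
n/ν → J: 1.928, D: 1.742; D is limiting.
n(G) = (2/3) × 5.226 = 3.484 mol

3.48 mol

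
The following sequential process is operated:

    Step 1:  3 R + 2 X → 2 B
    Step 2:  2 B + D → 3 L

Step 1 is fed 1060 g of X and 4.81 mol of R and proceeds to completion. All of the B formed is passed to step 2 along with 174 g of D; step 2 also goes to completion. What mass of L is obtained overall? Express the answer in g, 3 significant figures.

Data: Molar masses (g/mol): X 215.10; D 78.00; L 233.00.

1120 g

Step 1:
n(X) = 1060 / 215.10 = 4.928 mol
n(R) = 4.810 mol
n/ν → X: 2.464, R: 1.603; R is limiting.
n(B) produced = (2/3) × 4.810 = 3.207 mol
Step 2:
n(B) available = 3.207 mol
n(D) = 174.0 / 78.00 = 2.231 mol
n/ν → B: 1.604, D: 2.231; B is limiting.
n(L) = (3/2) × 3.207 = 4.811 mol
mass = 4.811 × 233.00 = 1121 g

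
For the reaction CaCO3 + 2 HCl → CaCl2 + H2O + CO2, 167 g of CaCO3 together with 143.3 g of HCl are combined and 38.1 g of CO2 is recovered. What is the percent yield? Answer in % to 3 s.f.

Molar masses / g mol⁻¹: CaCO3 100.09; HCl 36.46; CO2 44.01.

n(CaCO3) = 167.0 / 100.09 = 1.668 mol
n(HCl) = 143.3 / 36.46 = 3.930 mol
n/ν for CaCO3 = 1.668/1 = 1.668
n/ν for HCl = 3.930/2 = 1.965
Smallest n/ν is CaCO3 → limiting reagent.
theoretical n(CO2) = (1/1) × 1.668 = 1.668 mol → 73.41 g
% yield = 38.1 / 73.41 × 100 = 51.90 %

51.9 %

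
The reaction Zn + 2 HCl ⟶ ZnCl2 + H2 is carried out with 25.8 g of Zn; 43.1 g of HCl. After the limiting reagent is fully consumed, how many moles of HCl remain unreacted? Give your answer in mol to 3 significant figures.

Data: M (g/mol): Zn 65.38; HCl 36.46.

n(Zn) = 25.80 / 65.38 = 0.3946 mol
n(HCl) = 43.10 / 36.46 = 1.182 mol
n/ν for Zn = 0.3946/1 = 0.3946
n/ν for HCl = 1.182/2 = 0.5910
Smallest n/ν is Zn → limiting reagent.
HCl consumed = (2/1) × 0.3946 = 0.7892 mol
HCl remaining = 1.182 − 0.7892 = 0.3928 mol

0.393 mol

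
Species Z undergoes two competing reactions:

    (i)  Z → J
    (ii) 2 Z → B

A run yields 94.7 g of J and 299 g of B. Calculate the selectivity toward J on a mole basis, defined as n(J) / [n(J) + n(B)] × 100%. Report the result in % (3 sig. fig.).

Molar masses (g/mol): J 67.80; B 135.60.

n(J) = 94.7 / 67.80 = 1.397 mol
n(B) = 299 / 135.60 = 2.205 mol
selectivity = 1.397/(1.397+2.205) × 100 = 38.78 %

38.8 %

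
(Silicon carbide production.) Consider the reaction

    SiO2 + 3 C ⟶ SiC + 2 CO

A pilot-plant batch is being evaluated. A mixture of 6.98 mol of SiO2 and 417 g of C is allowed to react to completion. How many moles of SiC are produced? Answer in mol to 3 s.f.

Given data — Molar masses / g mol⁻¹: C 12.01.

6.98 mol

n(SiO2) = 6.980 mol
n(C) = 417.0 / 12.01 = 34.72 mol
n/ν for SiO2 = 6.980/1 = 6.980
n/ν for C = 34.72/3 = 11.57
Smallest n/ν is SiO2 → limiting reagent.
n(SiC) = (1/1) × 6.980 = 6.980 mol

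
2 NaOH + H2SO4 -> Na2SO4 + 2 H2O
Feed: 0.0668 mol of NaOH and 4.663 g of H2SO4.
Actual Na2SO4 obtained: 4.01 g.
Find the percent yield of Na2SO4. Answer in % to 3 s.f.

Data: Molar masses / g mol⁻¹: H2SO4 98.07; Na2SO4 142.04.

84.5 %

n(NaOH) = 0.06680 mol
n(H2SO4) = 4.663 / 98.07 = 0.04755 mol
n/ν for NaOH = 0.06680/2 = 0.03340
n/ν for H2SO4 = 0.04755/1 = 0.04755
Smallest n/ν is NaOH → limiting reagent.
theoretical n(Na2SO4) = (1/2) × 0.06680 = 0.03340 mol → 4.744 g
% yield = 4.01 / 4.744 × 100 = 84.53 %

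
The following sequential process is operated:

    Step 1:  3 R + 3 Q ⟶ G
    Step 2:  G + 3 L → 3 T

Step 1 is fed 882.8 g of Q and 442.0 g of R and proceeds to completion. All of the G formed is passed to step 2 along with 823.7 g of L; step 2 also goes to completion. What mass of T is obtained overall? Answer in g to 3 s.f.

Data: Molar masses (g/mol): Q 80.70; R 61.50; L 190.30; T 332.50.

1440 g

Step 1:
n(Q) = 882.8 / 80.70 = 10.94 mol
n(R) = 442.0 / 61.50 = 7.187 mol
n/ν → Q: 3.647, R: 2.396; R is limiting.
n(G) produced = (1/3) × 7.187 = 2.396 mol
Step 2:
n(G) available = 2.396 mol
n(L) = 823.7 / 190.30 = 4.328 mol
n/ν → G: 2.396, L: 1.443; L is limiting.
n(T) = (3/3) × 4.328 = 4.328 mol
mass = 4.328 × 332.50 = 1439 g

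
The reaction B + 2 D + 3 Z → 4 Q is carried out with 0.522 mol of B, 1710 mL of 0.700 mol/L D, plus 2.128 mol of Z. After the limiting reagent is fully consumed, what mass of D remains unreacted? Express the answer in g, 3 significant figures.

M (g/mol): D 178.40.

n(B) = 0.5220 mol
n(D) = 0.700 × 1710/1000 = 1.197 mol
n(Z) = 2.128 mol
n/ν for B = 0.5220/1 = 0.5220
n/ν for D = 1.197/2 = 0.5985
n/ν for Z = 2.128/3 = 0.7093
Smallest n/ν is B → limiting reagent.
D consumed = (2/1) × 0.5220 = 1.044 mol
D remaining = 1.197 − 1.044 = 0.1530 mol
mass = 0.1530 × 178.40 = 27.30 g

27.3 g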